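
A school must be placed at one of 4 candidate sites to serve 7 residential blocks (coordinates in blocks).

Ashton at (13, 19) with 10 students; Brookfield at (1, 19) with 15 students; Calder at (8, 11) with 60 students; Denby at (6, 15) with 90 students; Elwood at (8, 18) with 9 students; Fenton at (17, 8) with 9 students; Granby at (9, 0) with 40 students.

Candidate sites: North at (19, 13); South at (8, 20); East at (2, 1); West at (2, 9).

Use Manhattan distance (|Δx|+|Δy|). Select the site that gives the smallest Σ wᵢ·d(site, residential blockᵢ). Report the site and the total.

South, total 2397 blocks

Total weighted distance at each candidate:
  North (19, 13): total = 3737
  South (8, 20): total = 2397
  East (2, 1): total = 3880
  West (2, 9): total = 2674
Minimum is at South with total 2397 blocks.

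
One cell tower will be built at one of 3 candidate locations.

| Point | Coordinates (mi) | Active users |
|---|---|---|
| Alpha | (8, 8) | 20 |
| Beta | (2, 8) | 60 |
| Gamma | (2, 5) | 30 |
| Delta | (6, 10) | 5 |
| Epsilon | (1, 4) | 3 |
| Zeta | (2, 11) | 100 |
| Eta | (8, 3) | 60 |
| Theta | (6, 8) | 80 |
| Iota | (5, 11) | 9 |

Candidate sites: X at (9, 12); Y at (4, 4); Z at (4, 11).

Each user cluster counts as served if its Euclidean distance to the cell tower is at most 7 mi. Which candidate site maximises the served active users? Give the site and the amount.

Z, covering 304

Coverage radius r = 7 mi; a point is covered iff (Δx)²+(Δy)² ≤ 7² = 49.
  X (9, 12): covers {Alpha, Delta, Theta, Iota} → 114
  Y (4, 4): covers {Alpha, Beta, Gamma, Delta, Epsilon, Eta, Theta} → 258
  Z (4, 11): covers {Alpha, Beta, Gamma, Delta, Zeta, Theta, Iota} → 304
Maximum coverage at Z: 304 active users.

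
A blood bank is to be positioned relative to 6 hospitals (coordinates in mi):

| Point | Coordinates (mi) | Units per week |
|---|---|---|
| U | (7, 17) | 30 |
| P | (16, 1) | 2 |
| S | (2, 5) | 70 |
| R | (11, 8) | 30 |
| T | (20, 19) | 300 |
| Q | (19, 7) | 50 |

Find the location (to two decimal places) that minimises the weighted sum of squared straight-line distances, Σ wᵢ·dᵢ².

The minimiser of Σwᵢ‖p−pᵢ‖² is the weighted centroid p* = (Σwᵢpᵢ)/(Σwᵢ).
Σwᵢ = 482.
Σwᵢxᵢ = 30·7 + 2·16 + 70·2 + 30·11 + 300·20 + 50·19 = 7662.
Σwᵢyᵢ = 30·17 + 2·1 + 70·5 + 30·8 + 300·19 + 50·7 = 7152.
x* = 7662/482 = 15.90, y* = 7152/482 = 14.84.

(15.90, 14.84)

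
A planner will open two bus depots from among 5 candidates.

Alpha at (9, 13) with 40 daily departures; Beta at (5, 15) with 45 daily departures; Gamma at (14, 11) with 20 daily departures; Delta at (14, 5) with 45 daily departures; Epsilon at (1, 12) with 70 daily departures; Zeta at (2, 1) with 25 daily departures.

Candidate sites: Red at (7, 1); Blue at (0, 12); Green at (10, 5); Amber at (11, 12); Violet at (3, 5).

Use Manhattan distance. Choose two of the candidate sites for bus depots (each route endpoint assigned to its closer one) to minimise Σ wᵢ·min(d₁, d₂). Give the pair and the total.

{Blue, Amber}, total 1405

Evaluate every pair (each demand assigned to the nearer of the two):
  {Blue, Amber}: total = 1405
  {Blue, Green}: total = 1470
  {Red, Blue}: total = 1750
  {Blue, Violet}: total = 1750
  {Green, Amber}: total = 1785
  {Amber, Violet}: total = 1810
  {Red, Amber}: total = 1880
  {Green, Violet}: total = 2035
  {Red, Green}: total = 2660
  {Red, Violet}: total = 2690
Best pair: {Blue, Amber} with total 1405.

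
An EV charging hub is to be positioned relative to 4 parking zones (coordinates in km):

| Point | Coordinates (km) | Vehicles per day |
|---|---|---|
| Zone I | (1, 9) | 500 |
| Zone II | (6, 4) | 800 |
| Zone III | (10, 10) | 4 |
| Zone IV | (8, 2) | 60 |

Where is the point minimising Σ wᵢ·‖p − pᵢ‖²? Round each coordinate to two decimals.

The minimiser of Σwᵢ‖p−pᵢ‖² is the weighted centroid p* = (Σwᵢpᵢ)/(Σwᵢ).
Σwᵢ = 1364.
Σwᵢxᵢ = 500·1 + 800·6 + 4·10 + 60·8 = 5820.
Σwᵢyᵢ = 500·9 + 800·4 + 4·10 + 60·2 = 7860.
x* = 5820/1364 = 4.27, y* = 7860/1364 = 5.76.

(4.27, 5.76)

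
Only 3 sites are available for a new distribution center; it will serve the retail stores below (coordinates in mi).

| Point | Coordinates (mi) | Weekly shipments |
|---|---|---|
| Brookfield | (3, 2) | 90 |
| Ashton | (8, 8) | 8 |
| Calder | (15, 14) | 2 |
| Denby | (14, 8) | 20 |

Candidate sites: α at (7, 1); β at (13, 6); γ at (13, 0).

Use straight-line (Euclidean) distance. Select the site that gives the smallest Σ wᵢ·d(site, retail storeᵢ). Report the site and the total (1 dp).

α, total 656.2 mi

Total weighted distance at each candidate:
  α (7, 1): total = 656.2
  β (13, 6): total = 1073.6
  γ (13, 0): total = 1182.8
Minimum is at α with total 656.2 mi.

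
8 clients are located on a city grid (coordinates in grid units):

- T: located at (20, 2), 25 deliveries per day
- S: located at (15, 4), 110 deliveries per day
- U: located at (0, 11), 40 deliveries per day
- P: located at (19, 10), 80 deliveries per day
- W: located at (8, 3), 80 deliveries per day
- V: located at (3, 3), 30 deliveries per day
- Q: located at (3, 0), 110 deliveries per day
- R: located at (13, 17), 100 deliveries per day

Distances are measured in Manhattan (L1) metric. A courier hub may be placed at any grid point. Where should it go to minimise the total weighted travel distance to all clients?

(13, 4)

Manhattan distance separates: Σwᵢ(|x−xᵢ|+|y−yᵢ|) = Σwᵢ|x−xᵢ| + Σwᵢ|y−yᵢ|, so x and y are optimised independently as 1-D weighted medians.
Total weight W = 575; half = 287.5.
x-coordinate, sorted with cumulative weight:
  x=0 (U, w=40) cum 40
  x=3 (V, w=30) cum 70
  x=3 (Q, w=110) cum 180
  x=8 (W, w=80) cum 260
  x=13 (R, w=100) cum 360  ← median
  x=15 (S, w=110) cum 470
  x=19 (P, w=80) cum 550
  x=20 (T, w=25) cum 575
⇒ x* = 13
y-coordinate, sorted with cumulative weight:
  y=0 (Q, w=110) cum 110
  y=2 (T, w=25) cum 135
  y=3 (W, w=80) cum 215
  y=3 (V, w=30) cum 245
  y=4 (S, w=110) cum 355  ← median
  y=10 (P, w=80) cum 435
  y=11 (U, w=40) cum 475
  y=17 (R, w=100) cum 575
⇒ y* = 4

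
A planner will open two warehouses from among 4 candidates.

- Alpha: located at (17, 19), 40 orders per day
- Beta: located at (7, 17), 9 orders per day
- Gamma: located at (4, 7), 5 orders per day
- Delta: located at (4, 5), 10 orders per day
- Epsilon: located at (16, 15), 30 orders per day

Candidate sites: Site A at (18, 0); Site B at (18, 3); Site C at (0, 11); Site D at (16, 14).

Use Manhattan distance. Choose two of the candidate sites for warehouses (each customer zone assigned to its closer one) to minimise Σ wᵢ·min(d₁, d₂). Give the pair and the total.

{Site C, Site D}, total 518

Evaluate every pair (each demand assigned to the nearer of the two):
  {Site C, Site D}: total = 518
  {Site B, Site D}: total = 628
  {Site A, Site D}: total = 663
  {Site B, Site C}: total = 1357
  {Site A, Site C}: total = 1567
  {Site A, Site B}: total = 1575
Best pair: {Site C, Site D} with total 518.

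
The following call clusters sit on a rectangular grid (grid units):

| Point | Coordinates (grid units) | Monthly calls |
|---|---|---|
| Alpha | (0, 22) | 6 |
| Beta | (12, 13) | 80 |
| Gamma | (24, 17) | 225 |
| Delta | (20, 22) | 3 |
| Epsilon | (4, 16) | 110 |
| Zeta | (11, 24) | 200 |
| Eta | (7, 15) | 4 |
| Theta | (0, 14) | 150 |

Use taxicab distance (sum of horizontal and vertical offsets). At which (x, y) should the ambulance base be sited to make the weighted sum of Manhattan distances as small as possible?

Manhattan distance separates: Σwᵢ(|x−xᵢ|+|y−yᵢ|) = Σwᵢ|x−xᵢ| + Σwᵢ|y−yᵢ|, so x and y are optimised independently as 1-D weighted medians.
Total weight W = 778; half = 389.
x-coordinate, sorted with cumulative weight:
  x=0 (Alpha, w=6) cum 6
  x=0 (Theta, w=150) cum 156
  x=4 (Epsilon, w=110) cum 266
  x=7 (Eta, w=4) cum 270
  x=11 (Zeta, w=200) cum 470  ← median
  x=12 (Beta, w=80) cum 550
  x=20 (Delta, w=3) cum 553
  x=24 (Gamma, w=225) cum 778
⇒ x* = 11
y-coordinate, sorted with cumulative weight:
  y=13 (Beta, w=80) cum 80
  y=14 (Theta, w=150) cum 230
  y=15 (Eta, w=4) cum 234
  y=16 (Epsilon, w=110) cum 344
  y=17 (Gamma, w=225) cum 569  ← median
  y=22 (Alpha, w=6) cum 575
  y=22 (Delta, w=3) cum 578
  y=24 (Zeta, w=200) cum 778
⇒ y* = 17

(11, 17)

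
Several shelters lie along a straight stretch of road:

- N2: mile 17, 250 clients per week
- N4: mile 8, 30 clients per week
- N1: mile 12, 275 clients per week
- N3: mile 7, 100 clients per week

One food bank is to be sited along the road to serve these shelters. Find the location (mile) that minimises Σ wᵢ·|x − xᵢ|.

For a sum of weighted absolute distances on a line, the optimum is the weighted median (not the mean). Total weight W = 655; half-weight = 327.5.
Sort by position and accumulate weight:
  mile 7 (N3, w=100) → cum 100
  mile 8 (N4, w=30) → cum 130
  mile 12 (N1, w=275) → cum 405  ≥ 327.5 → median here
  mile 17 (N2, w=250) → cum 655
Optimal location: mile 12.

x = 12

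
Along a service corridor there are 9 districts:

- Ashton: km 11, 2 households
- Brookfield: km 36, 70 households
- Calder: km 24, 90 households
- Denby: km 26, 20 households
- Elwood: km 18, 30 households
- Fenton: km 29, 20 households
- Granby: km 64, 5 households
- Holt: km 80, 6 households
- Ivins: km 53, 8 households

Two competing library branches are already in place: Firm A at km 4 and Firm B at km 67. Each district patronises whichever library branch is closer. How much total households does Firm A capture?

The indifferent point is the midpoint (4+67)/2 = 35.5; districts left of it (closer to Firm A at 4) go to Firm A, those right go to Firm B.
  Ashton at 11 (w=2) → Firm A
  Elwood at 18 (w=30) → Firm A
  Calder at 24 (w=90) → Firm A
  Denby at 26 (w=20) → Firm A
  Fenton at 29 (w=20) → Firm A
  Brookfield at 36 (w=70) → Firm B
  Ivins at 53 (w=8) → Firm B
  Granby at 64 (w=5) → Firm B
  Holt at 80 (w=6) → Firm B
Firm A captures 162; Firm B captures 89.

162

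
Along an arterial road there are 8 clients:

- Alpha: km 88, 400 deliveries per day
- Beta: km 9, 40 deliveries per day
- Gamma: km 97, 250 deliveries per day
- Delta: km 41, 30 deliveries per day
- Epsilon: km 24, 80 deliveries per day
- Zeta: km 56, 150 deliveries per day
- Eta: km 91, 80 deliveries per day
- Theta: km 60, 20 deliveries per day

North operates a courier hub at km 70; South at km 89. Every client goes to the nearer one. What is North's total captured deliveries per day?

The indifferent point is the midpoint (70+89)/2 = 79.5; clients left of it (closer to North at 70) go to North, those right go to South.
  Beta at 9 (w=40) → North
  Epsilon at 24 (w=80) → North
  Delta at 41 (w=30) → North
  Zeta at 56 (w=150) → North
  Theta at 60 (w=20) → North
  Alpha at 88 (w=400) → South
  Eta at 91 (w=80) → South
  Gamma at 97 (w=250) → South
North captures 320; South captures 730.

320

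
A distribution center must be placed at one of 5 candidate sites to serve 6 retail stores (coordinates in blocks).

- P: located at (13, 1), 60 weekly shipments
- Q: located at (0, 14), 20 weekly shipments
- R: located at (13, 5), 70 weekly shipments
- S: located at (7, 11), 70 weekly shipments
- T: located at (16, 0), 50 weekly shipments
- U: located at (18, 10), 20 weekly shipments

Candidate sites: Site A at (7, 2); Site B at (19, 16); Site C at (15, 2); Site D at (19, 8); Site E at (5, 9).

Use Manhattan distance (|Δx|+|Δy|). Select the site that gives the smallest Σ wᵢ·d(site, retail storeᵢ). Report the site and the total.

Site C, total 2630 blocks

Total weighted distance at each candidate:
  Site A (7, 2): total = 2990
  Site B (19, 16): total = 5150
  Site C (15, 2): total = 2630
  Site D (19, 8): total = 3570
  Site E (5, 9): total = 3560
Minimum is at Site C with total 2630 blocks.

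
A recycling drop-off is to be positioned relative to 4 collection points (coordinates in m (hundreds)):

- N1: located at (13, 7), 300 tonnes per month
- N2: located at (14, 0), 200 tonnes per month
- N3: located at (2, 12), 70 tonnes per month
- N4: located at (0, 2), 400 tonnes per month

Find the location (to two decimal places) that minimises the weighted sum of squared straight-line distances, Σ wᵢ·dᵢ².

The minimiser of Σwᵢ‖p−pᵢ‖² is the weighted centroid p* = (Σwᵢpᵢ)/(Σwᵢ).
Σwᵢ = 970.
Σwᵢxᵢ = 300·13 + 200·14 + 70·2 + 400·0 = 6840.
Σwᵢyᵢ = 300·7 + 200·0 + 70·12 + 400·2 = 3740.
x* = 6840/970 = 7.05, y* = 3740/970 = 3.86.

(7.05, 3.86)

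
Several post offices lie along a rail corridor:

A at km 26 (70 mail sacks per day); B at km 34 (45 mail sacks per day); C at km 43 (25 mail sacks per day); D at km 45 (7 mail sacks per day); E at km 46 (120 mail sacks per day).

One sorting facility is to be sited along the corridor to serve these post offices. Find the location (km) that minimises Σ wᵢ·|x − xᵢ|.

x = 43

For a sum of weighted absolute distances on a line, the optimum is the weighted median (not the mean). Total weight W = 267; half-weight = 133.5.
Sort by position and accumulate weight:
  km 26 (A, w=70) → cum 70
  km 34 (B, w=45) → cum 115
  km 43 (C, w=25) → cum 140  ≥ 133.5 → median here
  km 45 (D, w=7) → cum 147
  km 46 (E, w=120) → cum 267
Optimal location: km 43.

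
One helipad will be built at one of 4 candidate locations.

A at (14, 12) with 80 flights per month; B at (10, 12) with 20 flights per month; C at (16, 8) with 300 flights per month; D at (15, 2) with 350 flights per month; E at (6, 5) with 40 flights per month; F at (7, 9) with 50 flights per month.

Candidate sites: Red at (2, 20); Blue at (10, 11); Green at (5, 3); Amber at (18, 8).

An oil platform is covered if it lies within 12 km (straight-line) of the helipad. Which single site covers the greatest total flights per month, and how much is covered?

Coverage radius r = 12 km; a point is covered iff (Δx)²+(Δy)² ≤ 12² = 144.
  Red (2, 20): covers {B} → 20
  Blue (10, 11): covers {A, B, C, D, E, F} → 840
  Green (5, 3): covers {B, D, E, F} → 460
  Amber (18, 8): covers {A, B, C, D, F} → 800
Maximum coverage at Blue: 840 flights per month.

Blue, covering 840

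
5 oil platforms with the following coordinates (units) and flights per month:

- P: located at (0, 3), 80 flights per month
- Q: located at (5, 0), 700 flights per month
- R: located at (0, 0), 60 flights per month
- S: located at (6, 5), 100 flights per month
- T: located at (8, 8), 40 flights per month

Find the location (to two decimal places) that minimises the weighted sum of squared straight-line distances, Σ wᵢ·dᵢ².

The minimiser of Σwᵢ‖p−pᵢ‖² is the weighted centroid p* = (Σwᵢpᵢ)/(Σwᵢ).
Σwᵢ = 980.
Σwᵢxᵢ = 80·0 + 700·5 + 60·0 + 100·6 + 40·8 = 4420.
Σwᵢyᵢ = 80·3 + 700·0 + 60·0 + 100·5 + 40·8 = 1060.
x* = 4420/980 = 4.51, y* = 1060/980 = 1.08.

(4.51, 1.08)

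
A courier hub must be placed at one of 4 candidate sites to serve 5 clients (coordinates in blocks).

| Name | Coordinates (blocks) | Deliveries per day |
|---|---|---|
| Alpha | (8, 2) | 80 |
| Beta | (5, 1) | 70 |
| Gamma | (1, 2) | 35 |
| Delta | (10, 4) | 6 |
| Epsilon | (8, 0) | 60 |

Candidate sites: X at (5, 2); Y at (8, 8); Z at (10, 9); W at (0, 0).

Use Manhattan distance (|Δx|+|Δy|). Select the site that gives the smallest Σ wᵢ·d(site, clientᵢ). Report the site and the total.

Total weighted distance at each candidate:
  X (5, 2): total = 792
  Y (8, 8): total = 2151
  Z (10, 9): total = 2880
  W (0, 0): total = 1889
Minimum is at X with total 792 blocks.

X, total 792 blocks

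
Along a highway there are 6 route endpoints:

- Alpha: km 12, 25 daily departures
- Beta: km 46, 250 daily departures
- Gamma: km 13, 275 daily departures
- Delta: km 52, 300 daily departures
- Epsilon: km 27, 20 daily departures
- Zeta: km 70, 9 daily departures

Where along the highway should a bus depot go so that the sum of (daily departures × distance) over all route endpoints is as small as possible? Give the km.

x = 46

For a sum of weighted absolute distances on a line, the optimum is the weighted median (not the mean). Total weight W = 879; half-weight = 439.5.
Sort by position and accumulate weight:
  km 12 (Alpha, w=25) → cum 25
  km 13 (Gamma, w=275) → cum 300
  km 27 (Epsilon, w=20) → cum 320
  km 46 (Beta, w=250) → cum 570  ≥ 439.5 → median here
  km 52 (Delta, w=300) → cum 870
  km 70 (Zeta, w=9) → cum 879
Optimal location: km 46.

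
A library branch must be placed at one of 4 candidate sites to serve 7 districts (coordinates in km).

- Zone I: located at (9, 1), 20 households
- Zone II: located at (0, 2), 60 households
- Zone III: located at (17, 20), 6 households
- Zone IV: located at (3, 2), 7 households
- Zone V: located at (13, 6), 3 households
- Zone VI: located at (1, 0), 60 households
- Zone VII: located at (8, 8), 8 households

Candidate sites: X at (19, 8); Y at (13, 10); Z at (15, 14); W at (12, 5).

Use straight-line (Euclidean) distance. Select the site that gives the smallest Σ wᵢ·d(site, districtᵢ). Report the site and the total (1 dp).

Total weighted distance at each candidate:
  X (19, 8): total = 2921.1
  Y (13, 10): total = 2259.4
  Z (15, 14): total = 2882.1
  W (12, 5): total = 1772.7
Minimum is at W with total 1772.7 km.

W, total 1772.7 km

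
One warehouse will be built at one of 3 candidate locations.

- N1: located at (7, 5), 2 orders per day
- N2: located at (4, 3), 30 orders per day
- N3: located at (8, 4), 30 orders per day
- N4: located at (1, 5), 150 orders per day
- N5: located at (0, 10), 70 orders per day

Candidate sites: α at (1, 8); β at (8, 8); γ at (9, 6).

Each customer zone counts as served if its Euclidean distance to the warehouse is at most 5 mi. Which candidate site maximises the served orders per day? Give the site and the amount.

Coverage radius r = 5 mi; a point is covered iff (Δx)²+(Δy)² ≤ 5² = 25.
  α (1, 8): covers {N4, N5} → 220
  β (8, 8): covers {N1, N3} → 32
  γ (9, 6): covers {N1, N3} → 32
Maximum coverage at α: 220 orders per day.

α, covering 220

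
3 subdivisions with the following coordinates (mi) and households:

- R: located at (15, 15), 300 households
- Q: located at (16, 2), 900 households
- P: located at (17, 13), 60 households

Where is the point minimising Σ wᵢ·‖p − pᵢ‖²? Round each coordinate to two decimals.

The minimiser of Σwᵢ‖p−pᵢ‖² is the weighted centroid p* = (Σwᵢpᵢ)/(Σwᵢ).
Σwᵢ = 1260.
Σwᵢxᵢ = 300·15 + 900·16 + 60·17 = 19920.
Σwᵢyᵢ = 300·15 + 900·2 + 60·13 = 7080.
x* = 19920/1260 = 15.81, y* = 7080/1260 = 5.62.

(15.81, 5.62)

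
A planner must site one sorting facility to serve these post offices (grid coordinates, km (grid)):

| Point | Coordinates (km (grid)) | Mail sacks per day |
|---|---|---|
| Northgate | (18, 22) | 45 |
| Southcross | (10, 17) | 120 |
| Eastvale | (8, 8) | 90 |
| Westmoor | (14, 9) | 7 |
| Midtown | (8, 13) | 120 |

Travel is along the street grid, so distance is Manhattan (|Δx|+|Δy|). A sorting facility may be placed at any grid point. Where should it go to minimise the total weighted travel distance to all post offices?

(8, 13)

Manhattan distance separates: Σwᵢ(|x−xᵢ|+|y−yᵢ|) = Σwᵢ|x−xᵢ| + Σwᵢ|y−yᵢ|, so x and y are optimised independently as 1-D weighted medians.
Total weight W = 382; half = 191.
x-coordinate, sorted with cumulative weight:
  x=8 (Eastvale, w=90) cum 90
  x=8 (Midtown, w=120) cum 210  ← median
  x=10 (Southcross, w=120) cum 330
  x=14 (Westmoor, w=7) cum 337
  x=18 (Northgate, w=45) cum 382
⇒ x* = 8
y-coordinate, sorted with cumulative weight:
  y=8 (Eastvale, w=90) cum 90
  y=9 (Westmoor, w=7) cum 97
  y=13 (Midtown, w=120) cum 217  ← median
  y=17 (Southcross, w=120) cum 337
  y=22 (Northgate, w=45) cum 382
⇒ y* = 13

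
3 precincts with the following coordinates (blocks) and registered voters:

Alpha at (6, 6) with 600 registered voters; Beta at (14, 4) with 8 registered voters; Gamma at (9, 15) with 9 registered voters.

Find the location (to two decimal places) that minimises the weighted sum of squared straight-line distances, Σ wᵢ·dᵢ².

(6.15, 6.11)

The minimiser of Σwᵢ‖p−pᵢ‖² is the weighted centroid p* = (Σwᵢpᵢ)/(Σwᵢ).
Σwᵢ = 617.
Σwᵢxᵢ = 600·6 + 8·14 + 9·9 = 3793.
Σwᵢyᵢ = 600·6 + 8·4 + 9·15 = 3767.
x* = 3793/617 = 6.15, y* = 3767/617 = 6.11.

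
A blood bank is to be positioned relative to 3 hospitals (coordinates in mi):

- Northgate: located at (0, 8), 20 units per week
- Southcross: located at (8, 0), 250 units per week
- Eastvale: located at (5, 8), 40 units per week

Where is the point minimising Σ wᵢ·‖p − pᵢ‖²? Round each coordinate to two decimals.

(7.10, 1.55)

The minimiser of Σwᵢ‖p−pᵢ‖² is the weighted centroid p* = (Σwᵢpᵢ)/(Σwᵢ).
Σwᵢ = 310.
Σwᵢxᵢ = 20·0 + 250·8 + 40·5 = 2200.
Σwᵢyᵢ = 20·8 + 250·0 + 40·8 = 480.
x* = 2200/310 = 7.10, y* = 480/310 = 1.55.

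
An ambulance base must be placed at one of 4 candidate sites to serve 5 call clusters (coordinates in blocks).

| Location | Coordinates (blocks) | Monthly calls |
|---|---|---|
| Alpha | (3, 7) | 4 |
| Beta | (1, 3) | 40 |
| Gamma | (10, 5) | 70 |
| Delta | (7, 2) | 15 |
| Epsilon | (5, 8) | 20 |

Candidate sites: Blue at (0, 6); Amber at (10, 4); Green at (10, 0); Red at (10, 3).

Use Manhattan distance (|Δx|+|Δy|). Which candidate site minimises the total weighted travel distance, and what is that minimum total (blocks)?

Amber, total 765 blocks

Total weighted distance at each candidate:
  Blue (0, 6): total = 1251
  Amber (10, 4): total = 765
  Green (10, 0): total = 1221
  Red (10, 3): total = 804
Minimum is at Amber with total 765 blocks.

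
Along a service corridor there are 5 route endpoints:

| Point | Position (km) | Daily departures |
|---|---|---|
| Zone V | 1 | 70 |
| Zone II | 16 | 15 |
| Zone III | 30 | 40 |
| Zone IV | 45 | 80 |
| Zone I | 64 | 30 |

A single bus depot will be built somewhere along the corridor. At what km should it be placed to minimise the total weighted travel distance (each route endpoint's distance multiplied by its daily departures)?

For a sum of weighted absolute distances on a line, the optimum is the weighted median (not the mean). Total weight W = 235; half-weight = 117.5.
Sort by position and accumulate weight:
  km 1 (Zone V, w=70) → cum 70
  km 16 (Zone II, w=15) → cum 85
  km 30 (Zone III, w=40) → cum 125  ≥ 117.5 → median here
  km 45 (Zone IV, w=80) → cum 205
  km 64 (Zone I, w=30) → cum 235
Optimal location: km 30.

x = 30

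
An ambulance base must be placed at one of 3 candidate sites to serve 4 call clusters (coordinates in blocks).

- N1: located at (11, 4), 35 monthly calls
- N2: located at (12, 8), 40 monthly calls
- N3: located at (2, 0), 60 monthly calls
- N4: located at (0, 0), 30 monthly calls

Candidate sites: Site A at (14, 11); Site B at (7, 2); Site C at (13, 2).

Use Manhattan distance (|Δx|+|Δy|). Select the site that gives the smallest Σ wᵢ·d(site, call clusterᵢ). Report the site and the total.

Total weighted distance at each candidate:
  Site A (14, 11): total = 2680
  Site B (7, 2): total = 1340
  Site C (13, 2): total = 1650
Minimum is at Site B with total 1340 blocks.

Site B, total 1340 blocks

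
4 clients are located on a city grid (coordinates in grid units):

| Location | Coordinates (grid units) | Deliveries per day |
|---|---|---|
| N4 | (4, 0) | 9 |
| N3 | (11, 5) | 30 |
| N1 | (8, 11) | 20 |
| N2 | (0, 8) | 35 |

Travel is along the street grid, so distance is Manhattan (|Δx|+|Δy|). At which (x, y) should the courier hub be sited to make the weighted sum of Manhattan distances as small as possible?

Manhattan distance separates: Σwᵢ(|x−xᵢ|+|y−yᵢ|) = Σwᵢ|x−xᵢ| + Σwᵢ|y−yᵢ|, so x and y are optimised independently as 1-D weighted medians.
Total weight W = 94; half = 47.
x-coordinate, sorted with cumulative weight:
  x=0 (N2, w=35) cum 35
  x=4 (N4, w=9) cum 44
  x=8 (N1, w=20) cum 64  ← median
  x=11 (N3, w=30) cum 94
⇒ x* = 8
y-coordinate, sorted with cumulative weight:
  y=0 (N4, w=9) cum 9
  y=5 (N3, w=30) cum 39
  y=8 (N2, w=35) cum 74  ← median
  y=11 (N1, w=20) cum 94
⇒ y* = 8

(8, 8)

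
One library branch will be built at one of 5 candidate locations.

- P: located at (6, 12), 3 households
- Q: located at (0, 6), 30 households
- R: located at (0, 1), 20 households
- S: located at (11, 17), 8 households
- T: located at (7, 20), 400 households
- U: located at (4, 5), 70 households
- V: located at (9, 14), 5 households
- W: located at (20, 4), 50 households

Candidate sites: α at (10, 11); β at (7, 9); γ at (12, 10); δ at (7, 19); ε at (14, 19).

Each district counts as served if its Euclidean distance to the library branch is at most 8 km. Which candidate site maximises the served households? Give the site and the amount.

δ, covering 416

Coverage radius r = 8 km; a point is covered iff (Δx)²+(Δy)² ≤ 8² = 64.
  α (10, 11): covers {P, S, V} → 16
  β (7, 9): covers {P, Q, U, V} → 108
  γ (12, 10): covers {P, S, V} → 16
  δ (7, 19): covers {P, S, T, V} → 416
  ε (14, 19): covers {S, T, V} → 413
Maximum coverage at δ: 416 households.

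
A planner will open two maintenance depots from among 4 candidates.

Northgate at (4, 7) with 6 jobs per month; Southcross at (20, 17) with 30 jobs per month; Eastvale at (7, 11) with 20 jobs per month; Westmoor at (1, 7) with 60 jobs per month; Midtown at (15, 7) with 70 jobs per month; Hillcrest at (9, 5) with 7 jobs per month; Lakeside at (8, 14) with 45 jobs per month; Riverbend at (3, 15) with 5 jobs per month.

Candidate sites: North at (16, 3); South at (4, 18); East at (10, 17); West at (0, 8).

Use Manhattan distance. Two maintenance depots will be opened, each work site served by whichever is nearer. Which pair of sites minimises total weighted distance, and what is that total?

{North, West}, total 1983

Evaluate every pair (each demand assigned to the nearer of the two):
  {North, West}: total = 1983
  {East, West}: total = 2034
  {North, East}: total = 2399
  {North, South}: total = 2409
  {South, West}: total = 2444
  {South, East}: total = 2772
Best pair: {North, West} with total 1983.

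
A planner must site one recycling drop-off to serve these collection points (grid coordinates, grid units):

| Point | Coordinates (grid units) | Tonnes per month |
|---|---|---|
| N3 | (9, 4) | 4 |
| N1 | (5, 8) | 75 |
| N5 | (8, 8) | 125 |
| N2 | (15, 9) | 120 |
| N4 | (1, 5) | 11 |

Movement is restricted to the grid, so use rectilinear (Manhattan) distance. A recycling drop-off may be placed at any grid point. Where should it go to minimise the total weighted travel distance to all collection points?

(8, 8)

Manhattan distance separates: Σwᵢ(|x−xᵢ|+|y−yᵢ|) = Σwᵢ|x−xᵢ| + Σwᵢ|y−yᵢ|, so x and y are optimised independently as 1-D weighted medians.
Total weight W = 335; half = 167.5.
x-coordinate, sorted with cumulative weight:
  x=1 (N4, w=11) cum 11
  x=5 (N1, w=75) cum 86
  x=8 (N5, w=125) cum 211  ← median
  x=9 (N3, w=4) cum 215
  x=15 (N2, w=120) cum 335
⇒ x* = 8
y-coordinate, sorted with cumulative weight:
  y=4 (N3, w=4) cum 4
  y=5 (N4, w=11) cum 15
  y=8 (N1, w=75) cum 90
  y=8 (N5, w=125) cum 215  ← median
  y=9 (N2, w=120) cum 335
⇒ y* = 8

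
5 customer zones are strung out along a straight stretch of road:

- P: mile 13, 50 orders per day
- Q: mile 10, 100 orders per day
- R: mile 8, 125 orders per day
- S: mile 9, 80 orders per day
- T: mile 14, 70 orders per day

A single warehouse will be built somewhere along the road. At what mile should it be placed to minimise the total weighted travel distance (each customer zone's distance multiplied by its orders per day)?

x = 10

For a sum of weighted absolute distances on a line, the optimum is the weighted median (not the mean). Total weight W = 425; half-weight = 212.5.
Sort by position and accumulate weight:
  mile 8 (R, w=125) → cum 125
  mile 9 (S, w=80) → cum 205
  mile 10 (Q, w=100) → cum 305  ≥ 212.5 → median here
  mile 13 (P, w=50) → cum 355
  mile 14 (T, w=70) → cum 425
Optimal location: mile 10.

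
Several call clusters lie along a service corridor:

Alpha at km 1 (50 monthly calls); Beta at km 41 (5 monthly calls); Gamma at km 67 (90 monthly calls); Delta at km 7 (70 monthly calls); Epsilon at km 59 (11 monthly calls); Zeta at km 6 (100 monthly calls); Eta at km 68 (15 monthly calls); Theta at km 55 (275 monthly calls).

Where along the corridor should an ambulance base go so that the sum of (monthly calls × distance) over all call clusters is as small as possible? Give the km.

x = 55

For a sum of weighted absolute distances on a line, the optimum is the weighted median (not the mean). Total weight W = 616; half-weight = 308.
Sort by position and accumulate weight:
  km 1 (Alpha, w=50) → cum 50
  km 6 (Zeta, w=100) → cum 150
  km 7 (Delta, w=70) → cum 220
  km 41 (Beta, w=5) → cum 225
  km 55 (Theta, w=275) → cum 500  ≥ 308 → median here
  km 59 (Epsilon, w=11) → cum 511
  km 67 (Gamma, w=90) → cum 601
  km 68 (Eta, w=15) → cum 616
Optimal location: km 55.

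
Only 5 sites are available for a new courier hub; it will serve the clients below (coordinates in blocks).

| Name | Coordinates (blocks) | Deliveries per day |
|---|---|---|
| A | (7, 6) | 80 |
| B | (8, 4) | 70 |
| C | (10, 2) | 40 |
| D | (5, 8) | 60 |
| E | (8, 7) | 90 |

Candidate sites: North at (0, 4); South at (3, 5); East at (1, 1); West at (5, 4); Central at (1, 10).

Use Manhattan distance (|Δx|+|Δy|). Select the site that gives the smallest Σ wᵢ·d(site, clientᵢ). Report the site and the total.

Total weighted distance at each candidate:
  North (0, 4): total = 3290
  South (3, 5): total = 2150
  East (1, 1): total = 3810
  West (5, 4): total = 1590
  Central (1, 10): total = 3650
Minimum is at West with total 1590 blocks.

West, total 1590 blocks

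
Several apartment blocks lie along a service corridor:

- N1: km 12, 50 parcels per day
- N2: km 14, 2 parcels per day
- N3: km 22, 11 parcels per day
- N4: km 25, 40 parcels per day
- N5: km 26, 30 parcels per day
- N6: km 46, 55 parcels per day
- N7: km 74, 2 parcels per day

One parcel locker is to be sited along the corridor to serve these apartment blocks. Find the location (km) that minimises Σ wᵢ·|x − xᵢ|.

x = 25

For a sum of weighted absolute distances on a line, the optimum is the weighted median (not the mean). Total weight W = 190; half-weight = 95.
Sort by position and accumulate weight:
  km 12 (N1, w=50) → cum 50
  km 14 (N2, w=2) → cum 52
  km 22 (N3, w=11) → cum 63
  km 25 (N4, w=40) → cum 103  ≥ 95 → median here
  km 26 (N5, w=30) → cum 133
  km 46 (N6, w=55) → cum 188
  km 74 (N7, w=2) → cum 190
Optimal location: km 25.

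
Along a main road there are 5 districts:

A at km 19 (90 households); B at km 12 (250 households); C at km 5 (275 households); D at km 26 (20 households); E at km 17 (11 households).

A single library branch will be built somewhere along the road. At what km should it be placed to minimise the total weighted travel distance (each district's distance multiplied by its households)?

x = 12

For a sum of weighted absolute distances on a line, the optimum is the weighted median (not the mean). Total weight W = 646; half-weight = 323.
Sort by position and accumulate weight:
  km 5 (C, w=275) → cum 275
  km 12 (B, w=250) → cum 525  ≥ 323 → median here
  km 17 (E, w=11) → cum 536
  km 19 (A, w=90) → cum 626
  km 26 (D, w=20) → cum 646
Optimal location: km 12.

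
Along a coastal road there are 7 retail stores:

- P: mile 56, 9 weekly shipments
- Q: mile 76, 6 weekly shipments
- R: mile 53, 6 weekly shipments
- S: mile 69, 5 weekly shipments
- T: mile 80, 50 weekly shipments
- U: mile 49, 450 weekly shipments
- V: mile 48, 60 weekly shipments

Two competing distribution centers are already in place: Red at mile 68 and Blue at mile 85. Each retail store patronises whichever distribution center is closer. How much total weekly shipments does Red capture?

536

The indifferent point is the midpoint (68+85)/2 = 76.5; retail stores left of it (closer to Red at 68) go to Red, those right go to Blue.
  V at 48 (w=60) → Red
  U at 49 (w=450) → Red
  R at 53 (w=6) → Red
  P at 56 (w=9) → Red
  S at 69 (w=5) → Red
  Q at 76 (w=6) → Red
  T at 80 (w=50) → Blue
Red captures 536; Blue captures 50.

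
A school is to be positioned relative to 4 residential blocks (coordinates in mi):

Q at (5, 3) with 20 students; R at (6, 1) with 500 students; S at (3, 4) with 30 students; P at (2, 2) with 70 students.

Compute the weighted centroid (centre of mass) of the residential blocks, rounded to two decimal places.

(5.37, 1.32)

The minimiser of Σwᵢ‖p−pᵢ‖² is the weighted centroid p* = (Σwᵢpᵢ)/(Σwᵢ).
Σwᵢ = 620.
Σwᵢxᵢ = 20·5 + 500·6 + 30·3 + 70·2 = 3330.
Σwᵢyᵢ = 20·3 + 500·1 + 30·4 + 70·2 = 820.
x* = 3330/620 = 5.37, y* = 820/620 = 1.32.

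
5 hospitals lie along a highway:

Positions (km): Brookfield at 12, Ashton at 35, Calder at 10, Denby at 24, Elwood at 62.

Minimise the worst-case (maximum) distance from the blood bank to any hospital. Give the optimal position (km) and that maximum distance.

The 1-center on a line is the midpoint of the two extreme points: leftmost at 10, rightmost at 62.
Optimal location = (10 + 62)/2 = 36; maximum distance = (62 − 10)/2 = 26.

location 36, max distance 26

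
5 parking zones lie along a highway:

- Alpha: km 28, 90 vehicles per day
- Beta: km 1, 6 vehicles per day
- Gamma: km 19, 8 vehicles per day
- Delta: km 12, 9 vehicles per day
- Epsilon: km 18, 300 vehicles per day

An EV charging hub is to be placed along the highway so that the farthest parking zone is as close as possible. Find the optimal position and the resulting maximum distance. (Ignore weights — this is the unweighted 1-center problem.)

location 14.5, max distance 13.5

The 1-center on a line is the midpoint of the two extreme points: leftmost at 1, rightmost at 28.
Optimal location = (1 + 28)/2 = 14.5; maximum distance = (28 − 1)/2 = 13.5.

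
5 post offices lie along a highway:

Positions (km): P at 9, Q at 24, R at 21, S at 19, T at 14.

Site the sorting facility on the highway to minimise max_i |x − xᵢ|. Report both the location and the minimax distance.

The 1-center on a line is the midpoint of the two extreme points: leftmost at 9, rightmost at 24.
Optimal location = (9 + 24)/2 = 16.5; maximum distance = (24 − 9)/2 = 7.5.

location 16.5, max distance 7.5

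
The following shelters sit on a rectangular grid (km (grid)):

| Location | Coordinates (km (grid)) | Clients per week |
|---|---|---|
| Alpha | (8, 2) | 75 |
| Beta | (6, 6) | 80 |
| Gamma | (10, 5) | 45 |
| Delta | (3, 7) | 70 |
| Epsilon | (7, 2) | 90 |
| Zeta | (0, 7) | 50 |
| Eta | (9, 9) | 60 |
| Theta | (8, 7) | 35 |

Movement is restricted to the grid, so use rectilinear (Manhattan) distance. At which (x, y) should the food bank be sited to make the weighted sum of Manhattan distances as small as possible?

(7, 6)

Manhattan distance separates: Σwᵢ(|x−xᵢ|+|y−yᵢ|) = Σwᵢ|x−xᵢ| + Σwᵢ|y−yᵢ|, so x and y are optimised independently as 1-D weighted medians.
Total weight W = 505; half = 252.5.
x-coordinate, sorted with cumulative weight:
  x=0 (Zeta, w=50) cum 50
  x=3 (Delta, w=70) cum 120
  x=6 (Beta, w=80) cum 200
  x=7 (Epsilon, w=90) cum 290  ← median
  x=8 (Alpha, w=75) cum 365
  x=8 (Theta, w=35) cum 400
  x=9 (Eta, w=60) cum 460
  x=10 (Gamma, w=45) cum 505
⇒ x* = 7
y-coordinate, sorted with cumulative weight:
  y=2 (Alpha, w=75) cum 75
  y=2 (Epsilon, w=90) cum 165
  y=5 (Gamma, w=45) cum 210
  y=6 (Beta, w=80) cum 290  ← median
  y=7 (Delta, w=70) cum 360
  y=7 (Zeta, w=50) cum 410
  y=7 (Theta, w=35) cum 445
  y=9 (Eta, w=60) cum 505
⇒ y* = 6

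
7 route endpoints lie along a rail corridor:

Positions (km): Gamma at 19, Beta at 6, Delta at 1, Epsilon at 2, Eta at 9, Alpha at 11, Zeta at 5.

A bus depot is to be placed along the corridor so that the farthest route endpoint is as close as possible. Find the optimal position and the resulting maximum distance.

location 10, max distance 9

The 1-center on a line is the midpoint of the two extreme points: leftmost at 1, rightmost at 19.
Optimal location = (1 + 19)/2 = 10; maximum distance = (19 − 1)/2 = 9.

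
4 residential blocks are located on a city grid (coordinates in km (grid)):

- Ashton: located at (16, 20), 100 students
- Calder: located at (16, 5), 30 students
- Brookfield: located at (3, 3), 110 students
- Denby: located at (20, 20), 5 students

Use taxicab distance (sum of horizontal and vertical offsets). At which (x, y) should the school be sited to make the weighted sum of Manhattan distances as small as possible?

(16, 5)

Manhattan distance separates: Σwᵢ(|x−xᵢ|+|y−yᵢ|) = Σwᵢ|x−xᵢ| + Σwᵢ|y−yᵢ|, so x and y are optimised independently as 1-D weighted medians.
Total weight W = 245; half = 122.5.
x-coordinate, sorted with cumulative weight:
  x=3 (Brookfield, w=110) cum 110
  x=16 (Ashton, w=100) cum 210  ← median
  x=16 (Calder, w=30) cum 240
  x=20 (Denby, w=5) cum 245
⇒ x* = 16
y-coordinate, sorted with cumulative weight:
  y=3 (Brookfield, w=110) cum 110
  y=5 (Calder, w=30) cum 140  ← median
  y=20 (Ashton, w=100) cum 240
  y=20 (Denby, w=5) cum 245
⇒ y* = 5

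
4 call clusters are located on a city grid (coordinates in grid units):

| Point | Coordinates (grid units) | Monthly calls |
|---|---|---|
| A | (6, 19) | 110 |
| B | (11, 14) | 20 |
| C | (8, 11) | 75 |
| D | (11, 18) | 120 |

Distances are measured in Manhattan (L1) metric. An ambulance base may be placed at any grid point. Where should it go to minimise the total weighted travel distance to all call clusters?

Manhattan distance separates: Σwᵢ(|x−xᵢ|+|y−yᵢ|) = Σwᵢ|x−xᵢ| + Σwᵢ|y−yᵢ|, so x and y are optimised independently as 1-D weighted medians.
Total weight W = 325; half = 162.5.
x-coordinate, sorted with cumulative weight:
  x=6 (A, w=110) cum 110
  x=8 (C, w=75) cum 185  ← median
  x=11 (B, w=20) cum 205
  x=11 (D, w=120) cum 325
⇒ x* = 8
y-coordinate, sorted with cumulative weight:
  y=11 (C, w=75) cum 75
  y=14 (B, w=20) cum 95
  y=18 (D, w=120) cum 215  ← median
  y=19 (A, w=110) cum 325
⇒ y* = 18

(8, 18)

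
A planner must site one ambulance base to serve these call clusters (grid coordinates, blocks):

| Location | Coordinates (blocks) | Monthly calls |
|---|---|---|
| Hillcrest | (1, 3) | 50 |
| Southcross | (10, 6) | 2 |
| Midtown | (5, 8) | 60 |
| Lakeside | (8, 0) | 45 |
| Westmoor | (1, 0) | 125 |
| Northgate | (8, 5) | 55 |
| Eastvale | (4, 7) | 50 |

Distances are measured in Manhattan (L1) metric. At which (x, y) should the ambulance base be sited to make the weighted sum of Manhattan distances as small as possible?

(4, 3)

Manhattan distance separates: Σwᵢ(|x−xᵢ|+|y−yᵢ|) = Σwᵢ|x−xᵢ| + Σwᵢ|y−yᵢ|, so x and y are optimised independently as 1-D weighted medians.
Total weight W = 387; half = 193.5.
x-coordinate, sorted with cumulative weight:
  x=1 (Hillcrest, w=50) cum 50
  x=1 (Westmoor, w=125) cum 175
  x=4 (Eastvale, w=50) cum 225  ← median
  x=5 (Midtown, w=60) cum 285
  x=8 (Lakeside, w=45) cum 330
  x=8 (Northgate, w=55) cum 385
  x=10 (Southcross, w=2) cum 387
⇒ x* = 4
y-coordinate, sorted with cumulative weight:
  y=0 (Lakeside, w=45) cum 45
  y=0 (Westmoor, w=125) cum 170
  y=3 (Hillcrest, w=50) cum 220  ← median
  y=5 (Northgate, w=55) cum 275
  y=6 (Southcross, w=2) cum 277
  y=7 (Eastvale, w=50) cum 327
  y=8 (Midtown, w=60) cum 387
⇒ y* = 3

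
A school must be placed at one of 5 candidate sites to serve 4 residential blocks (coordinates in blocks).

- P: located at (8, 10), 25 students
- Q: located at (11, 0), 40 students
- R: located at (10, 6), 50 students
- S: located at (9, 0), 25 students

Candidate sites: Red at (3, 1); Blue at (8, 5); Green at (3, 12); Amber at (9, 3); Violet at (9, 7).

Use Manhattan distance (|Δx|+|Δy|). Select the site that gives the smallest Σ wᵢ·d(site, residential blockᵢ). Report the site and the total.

Amber, total 675 blocks

Total weighted distance at each candidate:
  Red (3, 1): total = 1485
  Blue (8, 5): total = 745
  Green (3, 12): total = 2075
  Amber (9, 3): total = 675
  Violet (9, 7): total = 735
Minimum is at Amber with total 675 blocks.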